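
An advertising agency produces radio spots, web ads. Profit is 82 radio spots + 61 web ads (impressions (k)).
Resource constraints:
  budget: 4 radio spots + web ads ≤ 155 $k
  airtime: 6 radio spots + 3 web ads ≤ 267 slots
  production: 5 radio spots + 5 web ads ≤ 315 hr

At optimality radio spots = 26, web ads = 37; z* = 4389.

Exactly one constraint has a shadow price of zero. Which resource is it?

budget

budget: 141/155 (slack 14)
airtime: 267/267 (binding)
production: 315/315 (binding)
By complementary slackness, a constraint with positive slack has shadow price 0 → budget.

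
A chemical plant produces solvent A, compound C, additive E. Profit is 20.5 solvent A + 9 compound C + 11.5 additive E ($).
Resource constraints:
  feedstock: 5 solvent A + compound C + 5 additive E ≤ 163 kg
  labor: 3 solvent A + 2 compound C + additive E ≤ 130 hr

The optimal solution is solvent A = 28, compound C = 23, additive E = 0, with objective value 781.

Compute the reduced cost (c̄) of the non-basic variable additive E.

Both feedstock and labor are binding at x*.
From A_Bᵀ y = c: 5·y_feedstock + 3·y_labor = 20.5; 1·y_feedstock + 2·y_labor = 9.
This yields shadow prices y_feedstock = 2, y_labor = 3.5.
Reduced cost of additive E: c₃ − yᵀa₃ = 11.5 − (2·5 + 3.5·1) = 11.5 − 13.5 = -2.

-2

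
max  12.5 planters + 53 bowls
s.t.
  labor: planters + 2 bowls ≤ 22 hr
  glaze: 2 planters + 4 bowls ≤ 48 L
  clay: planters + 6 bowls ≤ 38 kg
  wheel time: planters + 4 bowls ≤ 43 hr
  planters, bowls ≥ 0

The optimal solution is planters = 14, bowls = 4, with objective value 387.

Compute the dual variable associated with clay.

At the optimum: labor uses 22 of 22 (binding); glaze uses 44 of 48 (slack = 4); clay uses 38 of 38 (binding); wheel time uses 30 of 43 (slack = 13).
By complementary slackness, y = 0 for the non-binding constraints.
The binding rows give the dual system: 1·y_labor + 1·y_clay = 12.5 and 2·y_labor + 6·y_clay = 53.
Solving: y_labor = 5.5, y_clay = 7.
Shadow price of clay = 7.

7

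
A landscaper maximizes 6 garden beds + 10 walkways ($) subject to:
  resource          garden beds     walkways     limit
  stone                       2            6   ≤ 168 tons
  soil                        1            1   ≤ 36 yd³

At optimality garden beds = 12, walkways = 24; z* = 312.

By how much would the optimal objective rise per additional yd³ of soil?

At the optimum: stone uses 168 of 168 (binding); soil uses 36 of 36 (binding).
Dual feasibility on the basic columns requires 2·y_stone + 1·y_soil = 6, 6·y_stone + 1·y_soil = 10.
→ y_stone = 1 and y_soil = 4.
Shadow price of soil = 4.

4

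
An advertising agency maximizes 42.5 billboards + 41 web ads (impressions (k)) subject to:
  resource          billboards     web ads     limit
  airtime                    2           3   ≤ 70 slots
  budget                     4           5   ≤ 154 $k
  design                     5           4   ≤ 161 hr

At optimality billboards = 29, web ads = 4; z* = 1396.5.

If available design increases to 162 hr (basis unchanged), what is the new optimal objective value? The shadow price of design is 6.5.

1403

Δb = 1, so new z* = 1396.5 + (6.5)·(1) = 1396.5 + 6.5 = 1403.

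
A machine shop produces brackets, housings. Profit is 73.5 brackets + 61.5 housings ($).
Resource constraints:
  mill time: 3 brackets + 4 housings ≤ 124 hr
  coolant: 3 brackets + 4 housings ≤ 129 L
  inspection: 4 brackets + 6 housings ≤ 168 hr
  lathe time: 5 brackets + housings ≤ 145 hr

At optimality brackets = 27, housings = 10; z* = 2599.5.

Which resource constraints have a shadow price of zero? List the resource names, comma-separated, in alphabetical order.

coolant, mill time

mill time: 121/124 (slack 3)
coolant: 121/129 (slack 8)
inspection: 168/168 (binding)
lathe time: 145/145 (binding)
By complementary slackness, a constraint with positive slack has shadow price 0 → coolant, mill time.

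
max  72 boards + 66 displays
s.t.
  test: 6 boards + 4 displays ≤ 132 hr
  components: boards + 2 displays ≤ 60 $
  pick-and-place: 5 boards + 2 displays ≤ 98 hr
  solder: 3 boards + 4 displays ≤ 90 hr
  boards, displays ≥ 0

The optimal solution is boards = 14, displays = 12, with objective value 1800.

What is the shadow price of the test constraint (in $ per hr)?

Binding: test and solder. Non-binding: components (22 unused), pick-and-place (4 unused).
Slack constraints have shadow price 0 (complementary slackness).
Dual feasibility on the basic columns requires 6·y_test + 3·y_solder = 72, 4·y_test + 4·y_solder = 66.
Solving: y_test = 7.5, y_solder = 9.
Shadow price of test = 7.5.

7.5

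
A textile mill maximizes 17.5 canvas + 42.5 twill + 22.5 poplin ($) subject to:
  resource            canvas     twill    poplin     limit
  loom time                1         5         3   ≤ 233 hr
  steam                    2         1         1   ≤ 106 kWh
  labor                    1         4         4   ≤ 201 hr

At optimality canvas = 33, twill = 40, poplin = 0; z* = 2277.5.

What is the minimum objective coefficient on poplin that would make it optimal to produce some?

Binding: loom time and steam. Non-binding: labor (8 unused).
By complementary slackness, y = 0 for the non-binding constraint.
The binding rows give the dual system: 1·y_loom time + 2·y_steam = 17.5 and 5·y_loom time + 1·y_steam = 42.5.
Solving: y_loom time = 7.5, y_steam = 5.
poplin enters the basis when its profit ≥ yᵀa₃ = 7.5·3 + 5·1 = 27.5.

27.5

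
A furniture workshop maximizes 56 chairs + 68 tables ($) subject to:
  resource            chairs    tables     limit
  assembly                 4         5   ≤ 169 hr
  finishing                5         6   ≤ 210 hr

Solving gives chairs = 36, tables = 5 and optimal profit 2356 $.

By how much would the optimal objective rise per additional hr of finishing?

8

At the optimum: assembly uses 169 of 169 (binding); finishing uses 210 of 210 (binding).
The binding rows give the dual system: 4·y_assembly + 5·y_finishing = 56 and 5·y_assembly + 6·y_finishing = 68.
This yields shadow prices y_assembly = 4, y_finishing = 8.
Shadow price of finishing = 8.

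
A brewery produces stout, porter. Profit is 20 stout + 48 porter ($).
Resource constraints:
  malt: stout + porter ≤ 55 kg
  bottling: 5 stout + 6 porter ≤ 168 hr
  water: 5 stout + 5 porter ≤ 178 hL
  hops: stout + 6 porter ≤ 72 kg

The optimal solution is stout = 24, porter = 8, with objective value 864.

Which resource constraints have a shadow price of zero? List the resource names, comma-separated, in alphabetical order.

malt: 32/55 (slack 23)
bottling: 168/168 (binding)
water: 160/178 (slack 18)
hops: 72/72 (binding)
By complementary slackness, a constraint with positive slack has shadow price 0 → malt, water.

malt, water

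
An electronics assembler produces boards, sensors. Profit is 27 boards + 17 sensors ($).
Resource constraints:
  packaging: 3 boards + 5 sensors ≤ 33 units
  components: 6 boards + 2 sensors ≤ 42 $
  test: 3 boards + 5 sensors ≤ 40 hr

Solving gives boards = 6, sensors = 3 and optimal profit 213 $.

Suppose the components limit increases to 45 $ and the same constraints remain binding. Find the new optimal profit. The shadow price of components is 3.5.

223.5

Δb = 3, so new z* = 213 + (3.5)·(3) = 213 + 10.5 = 223.5.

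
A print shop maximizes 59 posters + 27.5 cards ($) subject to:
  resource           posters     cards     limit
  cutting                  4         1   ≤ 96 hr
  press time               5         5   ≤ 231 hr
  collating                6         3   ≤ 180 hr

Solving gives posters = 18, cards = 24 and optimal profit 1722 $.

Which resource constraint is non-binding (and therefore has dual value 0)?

cutting: 96/96 (binding)
press time: 210/231 (slack 21)
collating: 180/180 (binding)
By complementary slackness, a constraint with positive slack has shadow price 0 → press time.

press time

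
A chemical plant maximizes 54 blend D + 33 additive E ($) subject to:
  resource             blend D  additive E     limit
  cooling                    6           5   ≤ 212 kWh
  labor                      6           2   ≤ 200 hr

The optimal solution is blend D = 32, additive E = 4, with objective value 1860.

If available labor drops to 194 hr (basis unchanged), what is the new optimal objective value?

Both cooling and labor are binding at x*.
The binding rows give the dual system: 6·y_cooling + 6·y_labor = 54 and 5·y_cooling + 2·y_labor = 33.
Solving: y_cooling = 5, y_labor = 4.
Δz = y_labor·Δb = 4 × (-6) = -24, so new z* = 1860 − 24 = 1836.

1836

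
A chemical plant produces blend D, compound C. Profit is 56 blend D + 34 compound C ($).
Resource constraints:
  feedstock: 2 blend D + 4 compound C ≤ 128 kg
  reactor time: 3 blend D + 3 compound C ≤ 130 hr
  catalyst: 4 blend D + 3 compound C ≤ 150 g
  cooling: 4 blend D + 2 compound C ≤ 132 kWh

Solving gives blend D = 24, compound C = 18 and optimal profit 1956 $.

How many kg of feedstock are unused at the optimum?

8

feedstock used = 2·24 + 4·18 = 120; slack = 128 − 120 = 8.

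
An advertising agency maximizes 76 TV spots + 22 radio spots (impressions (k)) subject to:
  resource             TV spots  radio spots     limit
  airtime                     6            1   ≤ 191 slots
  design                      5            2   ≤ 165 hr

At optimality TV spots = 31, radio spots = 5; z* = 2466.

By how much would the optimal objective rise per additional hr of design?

8

Check each constraint at x*: airtime 191/191 (tight); design 165/165 (tight).
From A_Bᵀ y = c: 6·y_airtime + 5·y_design = 76; 1·y_airtime + 2·y_design = 22.
→ y_airtime = 6 and y_design = 8.
Shadow price of design = 8.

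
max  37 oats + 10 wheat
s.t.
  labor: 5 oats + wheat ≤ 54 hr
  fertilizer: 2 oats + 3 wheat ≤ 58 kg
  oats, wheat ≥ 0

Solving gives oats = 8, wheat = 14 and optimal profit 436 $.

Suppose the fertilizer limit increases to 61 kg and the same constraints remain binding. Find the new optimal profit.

439

Both labor and fertilizer are binding at x*.
From A_Bᵀ y = c: 5·y_labor + 2·y_fertilizer = 37; 1·y_labor + 3·y_fertilizer = 10.
This yields shadow prices y_labor = 7, y_fertilizer = 1.
Δz = y_fertilizer·Δb = 1 × (3) = 3, so new z* = 436 + 3 = 439.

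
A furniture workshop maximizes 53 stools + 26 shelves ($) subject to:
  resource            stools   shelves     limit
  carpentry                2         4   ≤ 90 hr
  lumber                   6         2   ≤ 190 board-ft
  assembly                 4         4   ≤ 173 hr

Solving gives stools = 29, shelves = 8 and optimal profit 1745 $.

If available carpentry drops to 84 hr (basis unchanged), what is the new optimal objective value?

Binding: carpentry and lumber. Non-binding: assembly (25 unused).
Since assembly is not tight, its dual is 0.
From A_Bᵀ y = c: 2·y_carpentry + 6·y_lumber = 53; 4·y_carpentry + 2·y_lumber = 26.
Solving: y_carpentry = 2.5, y_lumber = 8.
Δz = y_carpentry·Δb = 2.5 × (-6) = -15, so new z* = 1745 − 15 = 1730.

1730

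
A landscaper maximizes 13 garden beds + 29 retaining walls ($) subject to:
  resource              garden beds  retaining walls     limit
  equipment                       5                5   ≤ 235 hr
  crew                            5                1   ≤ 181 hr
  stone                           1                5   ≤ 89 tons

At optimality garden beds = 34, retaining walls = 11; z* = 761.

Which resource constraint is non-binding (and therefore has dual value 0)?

equipment

equipment: 225/235 (slack 10)
crew: 181/181 (binding)
stone: 89/89 (binding)
By complementary slackness, a constraint with positive slack has shadow price 0 → equipment.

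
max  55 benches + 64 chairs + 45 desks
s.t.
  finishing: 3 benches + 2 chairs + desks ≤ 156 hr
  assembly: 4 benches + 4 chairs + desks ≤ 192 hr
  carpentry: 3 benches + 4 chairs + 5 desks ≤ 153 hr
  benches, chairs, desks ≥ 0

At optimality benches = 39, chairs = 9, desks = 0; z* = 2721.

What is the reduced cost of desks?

-7

Binding: assembly and carpentry. Non-binding: finishing (21 unused).
Slack constraints have shadow price 0 (complementary slackness).
Dual feasibility on the basic columns requires 4·y_assembly + 3·y_carpentry = 55, 4·y_assembly + 4·y_carpentry = 64.
This yields shadow prices y_assembly = 7, y_carpentry = 9.
Reduced cost of desks: c₃ − yᵀa₃ = 45 − (7·1 + 9·5) = 45 − 52 = -7.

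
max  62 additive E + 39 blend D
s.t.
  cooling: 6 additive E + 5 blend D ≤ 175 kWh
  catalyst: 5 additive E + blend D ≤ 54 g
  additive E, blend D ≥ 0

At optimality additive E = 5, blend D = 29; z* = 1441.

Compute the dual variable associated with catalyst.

4

Check each constraint at x*: cooling 175/175 (tight); catalyst 54/54 (tight).
The binding rows give the dual system: 6·y_cooling + 5·y_catalyst = 62 and 5·y_cooling + 1·y_catalyst = 39.
This yields shadow prices y_cooling = 7, y_catalyst = 4.
Shadow price of catalyst = 4.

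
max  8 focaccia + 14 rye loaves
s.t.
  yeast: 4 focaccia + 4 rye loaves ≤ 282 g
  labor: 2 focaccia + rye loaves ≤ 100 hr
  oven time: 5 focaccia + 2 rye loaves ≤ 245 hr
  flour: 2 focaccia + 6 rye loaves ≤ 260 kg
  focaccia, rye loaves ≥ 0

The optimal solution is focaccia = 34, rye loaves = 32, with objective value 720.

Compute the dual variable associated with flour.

At the optimum: yeast uses 264 of 282 (slack = 18); labor uses 100 of 100 (binding); oven time uses 234 of 245 (slack = 11); flour uses 260 of 260 (binding).
By complementary slackness, y = 0 for the non-binding constraints.
From A_Bᵀ y = c: 2·y_labor + 2·y_flour = 8; 1·y_labor + 6·y_flour = 14.
This yields shadow prices y_labor = 2, y_flour = 2.
Shadow price of flour = 2.

2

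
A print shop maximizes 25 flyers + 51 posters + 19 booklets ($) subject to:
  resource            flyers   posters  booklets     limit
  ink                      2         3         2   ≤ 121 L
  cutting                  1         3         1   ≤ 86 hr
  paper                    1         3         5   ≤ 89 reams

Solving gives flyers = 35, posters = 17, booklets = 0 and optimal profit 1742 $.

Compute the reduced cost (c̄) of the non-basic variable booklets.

-6

At the optimum: ink uses 121 of 121 (binding); cutting uses 86 of 86 (binding); paper uses 86 of 89 (slack = 3).
Slack constraints have shadow price 0 (complementary slackness).
From A_Bᵀ y = c: 2·y_ink + 1·y_cutting = 25; 3·y_ink + 3·y_cutting = 51.
This yields shadow prices y_ink = 8, y_cutting = 9.
Reduced cost of booklets: c₃ − yᵀa₃ = 19 − (8·2 + 9·1) = 19 − 25 = -6.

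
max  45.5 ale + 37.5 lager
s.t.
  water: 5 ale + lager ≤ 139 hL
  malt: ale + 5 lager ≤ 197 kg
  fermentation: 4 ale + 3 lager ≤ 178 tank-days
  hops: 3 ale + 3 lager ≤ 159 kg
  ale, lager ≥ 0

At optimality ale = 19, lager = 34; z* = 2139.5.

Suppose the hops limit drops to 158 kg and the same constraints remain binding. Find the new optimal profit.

2135

Check each constraint at x*: water 129/139 (slack 10); malt 189/197 (slack 8); fermentation 178/178 (tight); hops 159/159 (tight).
Slack constraints have shadow price 0 (complementary slackness).
The binding rows give the dual system: 4·y_fermentation + 3·y_hops = 45.5 and 3·y_fermentation + 3·y_hops = 37.5.
This yields shadow prices y_fermentation = 8, y_hops = 4.5.
Δz = y_hops·Δb = 4.5 × (-1) = -4.5, so new z* = 2139.5 − 4.5 = 2135.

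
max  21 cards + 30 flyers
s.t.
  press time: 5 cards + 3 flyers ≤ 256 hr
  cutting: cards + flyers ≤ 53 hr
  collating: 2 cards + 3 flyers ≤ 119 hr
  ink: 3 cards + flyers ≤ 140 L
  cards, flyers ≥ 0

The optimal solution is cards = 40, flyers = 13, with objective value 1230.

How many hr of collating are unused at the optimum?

collating used = 2·40 + 3·13 = 119; slack = 119 − 119 = 0.

0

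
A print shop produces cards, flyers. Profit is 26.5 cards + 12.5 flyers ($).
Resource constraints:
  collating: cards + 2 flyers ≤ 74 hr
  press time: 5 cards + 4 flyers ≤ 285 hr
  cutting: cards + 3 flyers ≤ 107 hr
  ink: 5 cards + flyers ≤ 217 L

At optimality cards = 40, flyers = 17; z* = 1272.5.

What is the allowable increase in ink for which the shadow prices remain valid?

Binding constraints: collating, ink. The basis is B = [[1,2],[5,1]] with det -9.
Per unit increase in ink, x* moves by d = (0.2222, -0.1111).
The basis stays optimal until press time becomes binding; allowable increase = 25.5 L.

25.5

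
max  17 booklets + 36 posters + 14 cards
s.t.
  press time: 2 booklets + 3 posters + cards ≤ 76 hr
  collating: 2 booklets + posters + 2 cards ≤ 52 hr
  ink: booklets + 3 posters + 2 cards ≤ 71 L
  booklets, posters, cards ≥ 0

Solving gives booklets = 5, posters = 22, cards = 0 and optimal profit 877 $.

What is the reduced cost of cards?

Binding: press time and ink. Non-binding: collating (20 unused).
Since collating is not tight, its dual is 0.
Dual feasibility on the basic columns requires 2·y_press time + 1·y_ink = 17, 3·y_press time + 3·y_ink = 36.
This yields shadow prices y_press time = 5, y_ink = 7.
Reduced cost of cards: c₃ − yᵀa₃ = 14 − (5·1 + 7·2) = 14 − 19 = -5.

-5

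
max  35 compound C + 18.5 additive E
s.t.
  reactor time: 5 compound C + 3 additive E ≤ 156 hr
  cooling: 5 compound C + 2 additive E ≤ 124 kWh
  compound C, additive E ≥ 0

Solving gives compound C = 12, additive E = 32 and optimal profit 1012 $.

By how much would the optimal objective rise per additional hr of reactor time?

Check each constraint at x*: reactor time 156/156 (tight); cooling 124/124 (tight).
Dual feasibility on the basic columns requires 5·y_reactor time + 5·y_cooling = 35, 3·y_reactor time + 2·y_cooling = 18.5.
Solving: y_reactor time = 4.5, y_cooling = 2.5.
Shadow price of reactor time = 4.5.

4.5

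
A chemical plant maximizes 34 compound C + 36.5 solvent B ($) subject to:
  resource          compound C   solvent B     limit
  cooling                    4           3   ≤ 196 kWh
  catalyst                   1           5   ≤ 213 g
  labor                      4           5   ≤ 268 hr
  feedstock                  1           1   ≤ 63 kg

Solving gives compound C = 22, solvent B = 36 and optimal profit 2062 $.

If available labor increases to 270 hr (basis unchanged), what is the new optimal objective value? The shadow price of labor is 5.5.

Δb = 2, so new z* = 2062 + (5.5)·(2) = 2062 + 11 = 2073.

2073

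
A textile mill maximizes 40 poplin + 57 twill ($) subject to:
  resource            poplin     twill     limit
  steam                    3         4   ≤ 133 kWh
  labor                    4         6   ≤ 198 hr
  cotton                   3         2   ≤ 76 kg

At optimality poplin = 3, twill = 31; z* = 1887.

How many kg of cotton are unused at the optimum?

cotton used = 3·3 + 2·31 = 71; slack = 76 − 71 = 5.

5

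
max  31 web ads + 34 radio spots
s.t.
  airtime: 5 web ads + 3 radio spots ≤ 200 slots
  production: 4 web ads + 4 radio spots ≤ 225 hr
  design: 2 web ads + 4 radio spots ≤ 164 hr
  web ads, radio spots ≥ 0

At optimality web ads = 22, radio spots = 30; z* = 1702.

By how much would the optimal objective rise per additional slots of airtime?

4

At the optimum: airtime uses 200 of 200 (binding); production uses 208 of 225 (slack = 17); design uses 164 of 164 (binding).
Since production is not tight, its dual is 0.
Dual feasibility on the basic columns requires 5·y_airtime + 2·y_design = 31, 3·y_airtime + 4·y_design = 34.
Solving: y_airtime = 4, y_design = 5.5.
Shadow price of airtime = 4.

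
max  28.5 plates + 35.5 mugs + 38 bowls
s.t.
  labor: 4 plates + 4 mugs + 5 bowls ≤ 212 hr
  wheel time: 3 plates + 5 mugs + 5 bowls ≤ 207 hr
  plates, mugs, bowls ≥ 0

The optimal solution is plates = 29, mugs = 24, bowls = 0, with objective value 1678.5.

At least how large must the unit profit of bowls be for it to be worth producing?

At the optimum: labor uses 212 of 212 (binding); wheel time uses 207 of 207 (binding).
From A_Bᵀ y = c: 4·y_labor + 3·y_wheel time = 28.5; 4·y_labor + 5·y_wheel time = 35.5.
→ y_labor = 4.5 and y_wheel time = 3.5.
bowls enters the basis when its profit ≥ yᵀa₃ = 4.5·5 + 3.5·5 = 40.

40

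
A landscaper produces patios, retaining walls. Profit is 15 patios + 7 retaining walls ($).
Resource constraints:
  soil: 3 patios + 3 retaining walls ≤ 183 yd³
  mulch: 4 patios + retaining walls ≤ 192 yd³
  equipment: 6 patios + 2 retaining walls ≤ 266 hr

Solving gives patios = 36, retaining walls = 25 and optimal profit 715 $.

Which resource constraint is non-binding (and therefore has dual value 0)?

mulch

soil: 183/183 (binding)
mulch: 169/192 (slack 23)
equipment: 266/266 (binding)
By complementary slackness, a constraint with positive slack has shadow price 0 → mulch.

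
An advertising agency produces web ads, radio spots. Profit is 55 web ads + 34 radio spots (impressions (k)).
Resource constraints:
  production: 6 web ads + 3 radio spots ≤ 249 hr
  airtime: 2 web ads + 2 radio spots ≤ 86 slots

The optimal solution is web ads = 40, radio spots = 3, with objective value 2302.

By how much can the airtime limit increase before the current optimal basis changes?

80

Binding constraints: production, airtime. The basis is B = [[6,3],[2,2]] with det 6.
Per unit increase in airtime, x* moves by d = (-0.5, 1).
The basis stays optimal until web ads reaches 0; allowable increase = 80 slots.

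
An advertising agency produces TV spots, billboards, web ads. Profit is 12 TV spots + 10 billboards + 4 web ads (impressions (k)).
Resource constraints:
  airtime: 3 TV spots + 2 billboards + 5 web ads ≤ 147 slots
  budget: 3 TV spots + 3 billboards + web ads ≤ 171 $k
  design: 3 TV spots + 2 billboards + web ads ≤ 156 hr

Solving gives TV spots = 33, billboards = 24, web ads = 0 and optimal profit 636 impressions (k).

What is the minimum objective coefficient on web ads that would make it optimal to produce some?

12

Check each constraint at x*: airtime 147/147 (tight); budget 171/171 (tight); design 147/156 (slack 9).
Since design is not tight, its dual is 0.
Dual feasibility on the basic columns requires 3·y_airtime + 3·y_budget = 12, 2·y_airtime + 3·y_budget = 10.
This yields shadow prices y_airtime = 2, y_budget = 2.
web ads enters the basis when its profit ≥ yᵀa₃ = 2·5 + 2·1 = 12.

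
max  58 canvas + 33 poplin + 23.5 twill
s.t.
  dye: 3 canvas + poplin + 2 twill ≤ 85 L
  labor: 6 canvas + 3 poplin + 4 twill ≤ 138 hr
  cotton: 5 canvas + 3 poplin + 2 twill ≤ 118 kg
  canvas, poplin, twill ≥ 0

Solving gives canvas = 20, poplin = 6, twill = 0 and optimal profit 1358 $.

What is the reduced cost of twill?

At the optimum: dye uses 66 of 85 (slack = 19); labor uses 138 of 138 (binding); cotton uses 118 of 118 (binding).
Slack constraints have shadow price 0 (complementary slackness).
The binding rows give the dual system: 6·y_labor + 5·y_cotton = 58 and 3·y_labor + 3·y_cotton = 33.
Solving: y_labor = 3, y_cotton = 8.
Reduced cost of twill: c₃ − yᵀa₃ = 23.5 − (3·4 + 8·2) = 23.5 − 28 = -4.5.

-4.5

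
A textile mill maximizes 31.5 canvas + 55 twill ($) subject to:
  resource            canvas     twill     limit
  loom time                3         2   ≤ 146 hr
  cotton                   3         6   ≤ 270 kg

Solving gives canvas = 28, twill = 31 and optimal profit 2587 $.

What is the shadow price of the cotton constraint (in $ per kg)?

At the optimum: loom time uses 146 of 146 (binding); cotton uses 270 of 270 (binding).
The binding rows give the dual system: 3·y_loom time + 3·y_cotton = 31.5 and 2·y_loom time + 6·y_cotton = 55.
This yields shadow prices y_loom time = 2, y_cotton = 8.5.
Shadow price of cotton = 8.5.

8.5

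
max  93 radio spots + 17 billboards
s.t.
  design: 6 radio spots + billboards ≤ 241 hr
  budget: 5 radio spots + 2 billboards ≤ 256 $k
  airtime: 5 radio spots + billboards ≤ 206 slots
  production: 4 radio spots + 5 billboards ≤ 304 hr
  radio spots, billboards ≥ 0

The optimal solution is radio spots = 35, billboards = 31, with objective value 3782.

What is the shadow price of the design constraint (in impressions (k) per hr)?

8

Check each constraint at x*: design 241/241 (tight); budget 237/256 (slack 19); airtime 206/206 (tight); production 295/304 (slack 9).
Slack constraints have shadow price 0 (complementary slackness).
From A_Bᵀ y = c: 6·y_design + 5·y_airtime = 93; 1·y_design + 1·y_airtime = 17.
This yields shadow prices y_design = 8, y_airtime = 9.
Shadow price of design = 8.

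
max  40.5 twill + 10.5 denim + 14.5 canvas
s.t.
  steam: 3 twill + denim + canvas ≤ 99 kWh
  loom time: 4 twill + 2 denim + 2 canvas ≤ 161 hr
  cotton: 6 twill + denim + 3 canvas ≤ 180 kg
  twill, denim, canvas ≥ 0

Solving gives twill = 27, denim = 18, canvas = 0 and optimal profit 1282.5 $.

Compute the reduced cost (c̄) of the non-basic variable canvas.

Binding: steam and cotton. Non-binding: loom time (17 unused).
Since loom time is not tight, its dual is 0.
Dual feasibility on the basic columns requires 3·y_steam + 6·y_cotton = 40.5, 1·y_steam + 1·y_cotton = 10.5.
Solving: y_steam = 7.5, y_cotton = 3.
Reduced cost of canvas: c₃ − yᵀa₃ = 14.5 − (7.5·1 + 3·3) = 14.5 − 16.5 = -2.

-2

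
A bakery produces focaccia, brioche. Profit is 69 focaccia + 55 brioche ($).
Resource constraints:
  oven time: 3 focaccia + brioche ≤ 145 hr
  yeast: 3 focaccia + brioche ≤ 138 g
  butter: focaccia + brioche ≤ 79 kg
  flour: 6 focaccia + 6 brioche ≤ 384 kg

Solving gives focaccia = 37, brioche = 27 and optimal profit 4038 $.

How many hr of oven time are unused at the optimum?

oven time used = 3·37 + 1·27 = 138; slack = 145 − 138 = 7.

7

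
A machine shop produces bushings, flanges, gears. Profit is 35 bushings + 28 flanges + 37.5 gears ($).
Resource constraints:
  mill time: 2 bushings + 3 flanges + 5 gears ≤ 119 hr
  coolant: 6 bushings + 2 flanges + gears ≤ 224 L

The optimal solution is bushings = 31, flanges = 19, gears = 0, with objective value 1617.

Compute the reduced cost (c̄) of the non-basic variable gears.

-1

At the optimum: mill time uses 119 of 119 (binding); coolant uses 224 of 224 (binding).
Dual feasibility on the basic columns requires 2·y_mill time + 6·y_coolant = 35, 3·y_mill time + 2·y_coolant = 28.
This yields shadow prices y_mill time = 7, y_coolant = 3.5.
Reduced cost of gears: c₃ − yᵀa₃ = 37.5 − (7·5 + 3.5·1) = 37.5 − 38.5 = -1.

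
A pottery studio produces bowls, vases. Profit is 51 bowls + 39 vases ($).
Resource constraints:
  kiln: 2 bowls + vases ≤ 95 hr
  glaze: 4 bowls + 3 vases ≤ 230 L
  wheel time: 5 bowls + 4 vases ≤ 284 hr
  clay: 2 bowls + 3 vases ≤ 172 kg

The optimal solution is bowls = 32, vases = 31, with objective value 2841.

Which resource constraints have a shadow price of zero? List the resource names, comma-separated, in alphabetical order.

kiln: 95/95 (binding)
glaze: 221/230 (slack 9)
wheel time: 284/284 (binding)
clay: 157/172 (slack 15)
By complementary slackness, a constraint with positive slack has shadow price 0 → clay, glaze.

clay, glaze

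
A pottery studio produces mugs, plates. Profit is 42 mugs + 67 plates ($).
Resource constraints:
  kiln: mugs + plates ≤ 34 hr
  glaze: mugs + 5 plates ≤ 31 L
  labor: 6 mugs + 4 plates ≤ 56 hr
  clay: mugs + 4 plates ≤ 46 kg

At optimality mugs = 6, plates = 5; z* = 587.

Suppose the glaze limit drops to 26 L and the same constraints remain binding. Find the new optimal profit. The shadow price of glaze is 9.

542

Δb = -5, so new z* = 587 + (9)·(-5) = 587 − 45 = 542.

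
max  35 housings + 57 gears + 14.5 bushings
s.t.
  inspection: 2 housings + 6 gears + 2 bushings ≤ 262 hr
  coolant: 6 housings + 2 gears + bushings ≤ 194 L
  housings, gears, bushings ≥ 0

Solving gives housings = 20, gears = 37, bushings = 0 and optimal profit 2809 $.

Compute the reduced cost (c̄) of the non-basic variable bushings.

-5.5

Both inspection and coolant are binding at x*.
From A_Bᵀ y = c: 2·y_inspection + 6·y_coolant = 35; 6·y_inspection + 2·y_coolant = 57.
→ y_inspection = 8.5 and y_coolant = 3.
Reduced cost of bushings: c₃ − yᵀa₃ = 14.5 − (8.5·2 + 3·1) = 14.5 − 20 = -5.5.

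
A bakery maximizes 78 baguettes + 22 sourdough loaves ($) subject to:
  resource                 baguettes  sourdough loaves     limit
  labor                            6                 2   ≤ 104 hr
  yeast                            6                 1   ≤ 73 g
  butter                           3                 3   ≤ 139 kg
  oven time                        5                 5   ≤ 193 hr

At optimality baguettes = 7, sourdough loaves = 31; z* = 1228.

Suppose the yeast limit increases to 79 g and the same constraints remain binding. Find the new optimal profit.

At the optimum: labor uses 104 of 104 (binding); yeast uses 73 of 73 (binding); butter uses 114 of 139 (slack = 25); oven time uses 190 of 193 (slack = 3).
Since butter, oven time are not tight, their duals are 0.
Dual feasibility on the basic columns requires 6·y_labor + 6·y_yeast = 78, 2·y_labor + 1·y_yeast = 22.
→ y_labor = 9 and y_yeast = 4.
Δz = y_yeast·Δb = 4 × (6) = 24, so new z* = 1228 + 24 = 1252.

1252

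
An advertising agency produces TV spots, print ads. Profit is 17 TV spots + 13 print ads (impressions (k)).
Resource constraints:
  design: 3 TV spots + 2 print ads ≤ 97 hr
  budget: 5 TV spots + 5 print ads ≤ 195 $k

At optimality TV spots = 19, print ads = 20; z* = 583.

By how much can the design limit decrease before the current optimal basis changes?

19

Binding constraints: design, budget. The basis is B = [[3,2],[5,5]] with det 5.
Per unit decrease in design, x* moves by d = (-1, 1).
The basis stays optimal until TV spots reaches 0; allowable decrease = 19 hr.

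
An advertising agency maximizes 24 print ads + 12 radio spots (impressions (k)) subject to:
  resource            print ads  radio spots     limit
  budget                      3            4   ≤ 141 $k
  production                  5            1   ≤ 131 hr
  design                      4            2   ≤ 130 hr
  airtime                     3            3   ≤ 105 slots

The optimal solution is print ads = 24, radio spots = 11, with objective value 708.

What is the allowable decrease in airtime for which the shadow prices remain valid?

26.4

Binding constraints: production, airtime. The basis is B = [[5,1],[3,3]] with det 12.
Per unit decrease in airtime, x* moves by d = (0.0833, -0.4167).
The basis stays optimal until radio spots reaches 0; allowable decrease = 26.4 slots.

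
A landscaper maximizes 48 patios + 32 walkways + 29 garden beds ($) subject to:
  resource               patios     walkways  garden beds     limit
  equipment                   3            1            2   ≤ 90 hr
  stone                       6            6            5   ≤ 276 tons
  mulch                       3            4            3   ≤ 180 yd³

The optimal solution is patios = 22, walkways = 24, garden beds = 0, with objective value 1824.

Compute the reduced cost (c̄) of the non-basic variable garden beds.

-7

At the optimum: equipment uses 90 of 90 (binding); stone uses 276 of 276 (binding); mulch uses 162 of 180 (slack = 18).
By complementary slackness, y = 0 for the non-binding constraint.
Dual feasibility on the basic columns requires 3·y_equipment + 6·y_stone = 48, 1·y_equipment + 6·y_stone = 32.
This yields shadow prices y_equipment = 8, y_stone = 4.
Reduced cost of garden beds: c₃ − yᵀa₃ = 29 − (8·2 + 4·5) = 29 − 36 = -7.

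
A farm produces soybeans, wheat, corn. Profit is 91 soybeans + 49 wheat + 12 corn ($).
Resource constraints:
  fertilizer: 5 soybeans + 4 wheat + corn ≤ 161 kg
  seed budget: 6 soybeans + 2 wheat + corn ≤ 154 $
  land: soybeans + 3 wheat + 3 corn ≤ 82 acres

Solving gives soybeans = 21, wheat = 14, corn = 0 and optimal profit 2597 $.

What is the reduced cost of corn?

Binding: fertilizer and seed budget. Non-binding: land (19 unused).
Slack constraints have shadow price 0 (complementary slackness).
From A_Bᵀ y = c: 5·y_fertilizer + 6·y_seed budget = 91; 4·y_fertilizer + 2·y_seed budget = 49.
This yields shadow prices y_fertilizer = 8, y_seed budget = 8.5.
Reduced cost of corn: c₃ − yᵀa₃ = 12 − (8·1 + 8.5·1) = 12 − 16.5 = -4.5.

-4.5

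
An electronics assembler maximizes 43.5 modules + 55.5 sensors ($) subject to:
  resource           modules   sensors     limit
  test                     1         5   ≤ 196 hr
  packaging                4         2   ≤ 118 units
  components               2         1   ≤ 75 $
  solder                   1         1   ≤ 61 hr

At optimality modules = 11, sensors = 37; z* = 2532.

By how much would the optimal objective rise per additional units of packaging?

9

Check each constraint at x*: test 196/196 (tight); packaging 118/118 (tight); components 59/75 (slack 16); solder 48/61 (slack 13).
Slack constraints have shadow price 0 (complementary slackness).
The binding rows give the dual system: 1·y_test + 4·y_packaging = 43.5 and 5·y_test + 2·y_packaging = 55.5.
This yields shadow prices y_test = 7.5, y_packaging = 9.
Shadow price of packaging = 9.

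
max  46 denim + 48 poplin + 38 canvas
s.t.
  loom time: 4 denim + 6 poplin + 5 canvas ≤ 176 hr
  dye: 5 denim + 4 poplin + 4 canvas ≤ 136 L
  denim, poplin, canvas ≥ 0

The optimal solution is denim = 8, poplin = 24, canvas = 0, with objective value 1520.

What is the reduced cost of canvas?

-6

At the optimum: loom time uses 176 of 176 (binding); dye uses 136 of 136 (binding).
Dual feasibility on the basic columns requires 4·y_loom time + 5·y_dye = 46, 6·y_loom time + 4·y_dye = 48.
This yields shadow prices y_loom time = 4, y_dye = 6.
Reduced cost of canvas: c₃ − yᵀa₃ = 38 − (4·5 + 6·4) = 38 − 44 = -6.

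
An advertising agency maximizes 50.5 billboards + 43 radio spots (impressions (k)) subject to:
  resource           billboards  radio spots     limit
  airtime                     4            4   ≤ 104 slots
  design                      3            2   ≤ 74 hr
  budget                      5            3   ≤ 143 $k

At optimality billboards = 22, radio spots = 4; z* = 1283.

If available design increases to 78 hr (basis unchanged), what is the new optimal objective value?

Binding: airtime and design. Non-binding: budget (21 unused).
Slack constraints have shadow price 0 (complementary slackness).
From A_Bᵀ y = c: 4·y_airtime + 3·y_design = 50.5; 4·y_airtime + 2·y_design = 43.
→ y_airtime = 7 and y_design = 7.5.
Δz = y_design·Δb = 7.5 × (4) = 30, so new z* = 1283 + 30 = 1313.

1313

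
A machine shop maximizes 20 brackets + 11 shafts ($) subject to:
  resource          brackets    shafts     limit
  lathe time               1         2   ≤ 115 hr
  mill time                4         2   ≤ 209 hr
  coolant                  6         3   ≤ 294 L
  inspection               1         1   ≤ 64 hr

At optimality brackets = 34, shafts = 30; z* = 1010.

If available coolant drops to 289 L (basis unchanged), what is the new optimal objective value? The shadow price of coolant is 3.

Δb = -5, so new z* = 1010 + (3)·(-5) = 1010 − 15 = 995.

995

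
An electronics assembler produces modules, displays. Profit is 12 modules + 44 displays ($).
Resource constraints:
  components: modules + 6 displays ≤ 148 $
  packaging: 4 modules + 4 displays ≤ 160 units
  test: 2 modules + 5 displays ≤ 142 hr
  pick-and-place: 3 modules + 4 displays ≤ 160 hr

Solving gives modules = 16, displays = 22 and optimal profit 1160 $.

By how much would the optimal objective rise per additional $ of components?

4

Binding: components and test. Non-binding: packaging (8 unused), pick-and-place (24 unused).
By complementary slackness, y = 0 for the non-binding constraints.
From A_Bᵀ y = c: 1·y_components + 2·y_test = 12; 6·y_components + 5·y_test = 44.
→ y_components = 4 and y_test = 4.
Shadow price of components = 4.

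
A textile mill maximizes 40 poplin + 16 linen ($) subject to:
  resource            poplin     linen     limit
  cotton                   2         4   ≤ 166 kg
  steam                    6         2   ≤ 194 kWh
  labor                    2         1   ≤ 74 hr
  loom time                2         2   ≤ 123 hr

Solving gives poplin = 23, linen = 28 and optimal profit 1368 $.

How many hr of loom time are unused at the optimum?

21

loom time used = 2·23 + 2·28 = 102; slack = 123 − 102 = 21.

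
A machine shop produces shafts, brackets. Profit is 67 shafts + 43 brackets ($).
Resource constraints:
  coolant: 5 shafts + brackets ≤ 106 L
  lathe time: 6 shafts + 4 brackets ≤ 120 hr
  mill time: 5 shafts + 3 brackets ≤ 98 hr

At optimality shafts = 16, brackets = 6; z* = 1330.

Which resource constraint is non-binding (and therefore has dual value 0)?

coolant: 86/106 (slack 20)
lathe time: 120/120 (binding)
mill time: 98/98 (binding)
By complementary slackness, a constraint with positive slack has shadow price 0 → coolant.

coolant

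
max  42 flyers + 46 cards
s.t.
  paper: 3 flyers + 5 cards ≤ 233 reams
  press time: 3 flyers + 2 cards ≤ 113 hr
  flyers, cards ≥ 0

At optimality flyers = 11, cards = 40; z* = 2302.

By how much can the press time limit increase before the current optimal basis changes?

Binding constraints: paper, press time. The basis is B = [[3,5],[3,2]] with det -9.
Per unit increase in press time, x* moves by d = (0.5556, -0.3333).
The basis stays optimal until cards reaches 0; allowable increase = 120 hr.

120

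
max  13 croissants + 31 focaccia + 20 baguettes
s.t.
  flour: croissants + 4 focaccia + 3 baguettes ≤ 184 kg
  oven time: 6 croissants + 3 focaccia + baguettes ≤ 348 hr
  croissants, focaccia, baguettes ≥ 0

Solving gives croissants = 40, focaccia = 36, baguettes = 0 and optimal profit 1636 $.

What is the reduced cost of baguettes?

At the optimum: flour uses 184 of 184 (binding); oven time uses 348 of 348 (binding).
Dual feasibility on the basic columns requires 1·y_flour + 6·y_oven time = 13, 4·y_flour + 3·y_oven time = 31.
This yields shadow prices y_flour = 7, y_oven time = 1.
Reduced cost of baguettes: c₃ − yᵀa₃ = 20 − (7·3 + 1·1) = 20 − 22 = -2.

-2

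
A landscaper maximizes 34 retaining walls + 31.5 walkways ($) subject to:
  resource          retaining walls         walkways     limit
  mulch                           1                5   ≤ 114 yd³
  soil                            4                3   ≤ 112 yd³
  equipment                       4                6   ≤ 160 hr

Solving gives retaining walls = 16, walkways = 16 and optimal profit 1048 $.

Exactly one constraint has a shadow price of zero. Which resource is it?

mulch: 96/114 (slack 18)
soil: 112/112 (binding)
equipment: 160/160 (binding)
By complementary slackness, a constraint with positive slack has shadow price 0 → mulch.

mulch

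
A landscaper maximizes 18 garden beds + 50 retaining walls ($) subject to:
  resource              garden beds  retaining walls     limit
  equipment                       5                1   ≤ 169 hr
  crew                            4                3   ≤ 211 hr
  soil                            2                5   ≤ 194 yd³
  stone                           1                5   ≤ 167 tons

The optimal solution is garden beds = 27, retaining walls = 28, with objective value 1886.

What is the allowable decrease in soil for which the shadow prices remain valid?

Binding constraints: soil, stone. The basis is B = [[2,5],[1,5]] with det 5.
Per unit decrease in soil, x* moves by d = (-1, 0.2).
The basis stays optimal until garden beds reaches 0; allowable decrease = 27 yd³.

27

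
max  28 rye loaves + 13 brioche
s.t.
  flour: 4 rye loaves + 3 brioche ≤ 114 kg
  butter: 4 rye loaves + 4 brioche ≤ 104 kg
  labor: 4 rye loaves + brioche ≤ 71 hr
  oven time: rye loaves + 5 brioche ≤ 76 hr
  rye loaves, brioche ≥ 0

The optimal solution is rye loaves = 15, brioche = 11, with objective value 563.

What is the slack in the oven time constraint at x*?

oven time used = 1·15 + 5·11 = 70; slack = 76 − 70 = 6.

6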